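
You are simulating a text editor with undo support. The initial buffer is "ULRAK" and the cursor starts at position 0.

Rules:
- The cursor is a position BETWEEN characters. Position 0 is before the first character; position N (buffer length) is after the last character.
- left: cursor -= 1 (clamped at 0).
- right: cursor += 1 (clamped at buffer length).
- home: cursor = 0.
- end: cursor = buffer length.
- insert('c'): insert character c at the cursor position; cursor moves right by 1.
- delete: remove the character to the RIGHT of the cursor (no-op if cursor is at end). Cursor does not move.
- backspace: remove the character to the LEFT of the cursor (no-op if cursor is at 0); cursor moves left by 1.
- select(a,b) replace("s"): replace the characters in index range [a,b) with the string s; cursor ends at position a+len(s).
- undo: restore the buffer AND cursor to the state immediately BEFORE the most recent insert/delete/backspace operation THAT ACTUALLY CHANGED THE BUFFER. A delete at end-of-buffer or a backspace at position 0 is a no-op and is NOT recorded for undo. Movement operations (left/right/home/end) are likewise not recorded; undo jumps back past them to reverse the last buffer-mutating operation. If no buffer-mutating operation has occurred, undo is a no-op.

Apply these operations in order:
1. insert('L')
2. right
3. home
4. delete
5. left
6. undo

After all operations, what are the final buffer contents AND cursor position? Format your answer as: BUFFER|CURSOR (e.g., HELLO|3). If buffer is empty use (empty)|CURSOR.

Answer: LULRAK|0

Derivation:
After op 1 (insert('L')): buf='LULRAK' cursor=1
After op 2 (right): buf='LULRAK' cursor=2
After op 3 (home): buf='LULRAK' cursor=0
After op 4 (delete): buf='ULRAK' cursor=0
After op 5 (left): buf='ULRAK' cursor=0
After op 6 (undo): buf='LULRAK' cursor=0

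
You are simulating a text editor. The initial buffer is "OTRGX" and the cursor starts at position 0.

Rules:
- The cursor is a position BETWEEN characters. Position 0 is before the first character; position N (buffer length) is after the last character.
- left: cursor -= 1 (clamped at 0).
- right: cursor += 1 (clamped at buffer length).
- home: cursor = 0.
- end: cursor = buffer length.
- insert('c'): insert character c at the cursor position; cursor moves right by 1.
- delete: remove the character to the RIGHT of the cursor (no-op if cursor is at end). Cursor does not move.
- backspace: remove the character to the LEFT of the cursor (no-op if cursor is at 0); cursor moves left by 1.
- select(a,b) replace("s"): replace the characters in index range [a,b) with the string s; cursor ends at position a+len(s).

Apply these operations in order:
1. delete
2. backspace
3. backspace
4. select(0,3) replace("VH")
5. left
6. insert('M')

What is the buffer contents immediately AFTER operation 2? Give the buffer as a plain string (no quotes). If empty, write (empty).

After op 1 (delete): buf='TRGX' cursor=0
After op 2 (backspace): buf='TRGX' cursor=0

Answer: TRGX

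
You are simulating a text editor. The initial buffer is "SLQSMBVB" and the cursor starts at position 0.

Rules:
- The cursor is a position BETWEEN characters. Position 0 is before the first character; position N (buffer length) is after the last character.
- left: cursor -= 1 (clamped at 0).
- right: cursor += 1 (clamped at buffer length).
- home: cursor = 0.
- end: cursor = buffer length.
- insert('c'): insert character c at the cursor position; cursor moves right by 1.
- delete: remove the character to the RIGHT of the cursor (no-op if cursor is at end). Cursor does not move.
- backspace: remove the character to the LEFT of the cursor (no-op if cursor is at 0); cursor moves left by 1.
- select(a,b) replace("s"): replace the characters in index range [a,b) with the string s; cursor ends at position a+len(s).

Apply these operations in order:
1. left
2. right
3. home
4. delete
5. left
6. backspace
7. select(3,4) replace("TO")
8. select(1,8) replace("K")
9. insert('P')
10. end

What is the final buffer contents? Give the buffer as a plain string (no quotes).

After op 1 (left): buf='SLQSMBVB' cursor=0
After op 2 (right): buf='SLQSMBVB' cursor=1
After op 3 (home): buf='SLQSMBVB' cursor=0
After op 4 (delete): buf='LQSMBVB' cursor=0
After op 5 (left): buf='LQSMBVB' cursor=0
After op 6 (backspace): buf='LQSMBVB' cursor=0
After op 7 (select(3,4) replace("TO")): buf='LQSTOBVB' cursor=5
After op 8 (select(1,8) replace("K")): buf='LK' cursor=2
After op 9 (insert('P')): buf='LKP' cursor=3
After op 10 (end): buf='LKP' cursor=3

Answer: LKP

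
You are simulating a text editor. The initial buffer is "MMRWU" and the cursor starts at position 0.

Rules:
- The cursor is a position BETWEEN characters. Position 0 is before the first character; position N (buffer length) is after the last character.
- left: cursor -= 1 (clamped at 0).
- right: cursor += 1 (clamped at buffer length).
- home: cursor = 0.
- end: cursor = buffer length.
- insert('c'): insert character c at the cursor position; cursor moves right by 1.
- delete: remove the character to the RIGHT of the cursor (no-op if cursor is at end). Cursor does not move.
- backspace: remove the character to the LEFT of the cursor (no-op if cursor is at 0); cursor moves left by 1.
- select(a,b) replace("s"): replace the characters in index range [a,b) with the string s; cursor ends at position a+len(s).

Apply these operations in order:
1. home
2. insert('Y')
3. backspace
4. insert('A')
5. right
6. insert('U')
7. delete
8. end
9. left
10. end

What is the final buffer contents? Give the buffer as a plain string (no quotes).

Answer: AMURWU

Derivation:
After op 1 (home): buf='MMRWU' cursor=0
After op 2 (insert('Y')): buf='YMMRWU' cursor=1
After op 3 (backspace): buf='MMRWU' cursor=0
After op 4 (insert('A')): buf='AMMRWU' cursor=1
After op 5 (right): buf='AMMRWU' cursor=2
After op 6 (insert('U')): buf='AMUMRWU' cursor=3
After op 7 (delete): buf='AMURWU' cursor=3
After op 8 (end): buf='AMURWU' cursor=6
After op 9 (left): buf='AMURWU' cursor=5
After op 10 (end): buf='AMURWU' cursor=6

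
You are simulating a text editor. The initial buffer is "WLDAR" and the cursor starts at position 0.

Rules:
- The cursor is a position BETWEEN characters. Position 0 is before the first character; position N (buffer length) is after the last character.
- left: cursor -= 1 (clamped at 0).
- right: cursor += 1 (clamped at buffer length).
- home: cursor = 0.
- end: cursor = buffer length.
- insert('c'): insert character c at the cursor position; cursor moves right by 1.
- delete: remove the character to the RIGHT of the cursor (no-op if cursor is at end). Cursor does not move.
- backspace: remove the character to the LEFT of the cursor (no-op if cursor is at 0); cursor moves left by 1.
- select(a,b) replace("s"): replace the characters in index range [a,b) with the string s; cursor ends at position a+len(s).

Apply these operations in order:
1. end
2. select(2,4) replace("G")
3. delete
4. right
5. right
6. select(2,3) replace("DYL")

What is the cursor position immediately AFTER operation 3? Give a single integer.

After op 1 (end): buf='WLDAR' cursor=5
After op 2 (select(2,4) replace("G")): buf='WLGR' cursor=3
After op 3 (delete): buf='WLG' cursor=3

Answer: 3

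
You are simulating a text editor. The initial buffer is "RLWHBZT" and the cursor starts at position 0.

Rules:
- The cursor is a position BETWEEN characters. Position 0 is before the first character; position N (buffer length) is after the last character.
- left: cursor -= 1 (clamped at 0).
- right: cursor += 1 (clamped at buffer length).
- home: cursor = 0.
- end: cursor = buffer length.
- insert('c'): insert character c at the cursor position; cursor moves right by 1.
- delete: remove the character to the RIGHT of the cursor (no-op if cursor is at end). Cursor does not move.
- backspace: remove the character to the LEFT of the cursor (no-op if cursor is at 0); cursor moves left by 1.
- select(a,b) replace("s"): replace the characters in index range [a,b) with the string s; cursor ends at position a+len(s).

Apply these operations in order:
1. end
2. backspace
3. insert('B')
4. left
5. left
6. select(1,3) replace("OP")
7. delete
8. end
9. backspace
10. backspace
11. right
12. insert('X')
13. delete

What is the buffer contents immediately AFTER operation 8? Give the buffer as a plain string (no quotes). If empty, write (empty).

After op 1 (end): buf='RLWHBZT' cursor=7
After op 2 (backspace): buf='RLWHBZ' cursor=6
After op 3 (insert('B')): buf='RLWHBZB' cursor=7
After op 4 (left): buf='RLWHBZB' cursor=6
After op 5 (left): buf='RLWHBZB' cursor=5
After op 6 (select(1,3) replace("OP")): buf='ROPHBZB' cursor=3
After op 7 (delete): buf='ROPBZB' cursor=3
After op 8 (end): buf='ROPBZB' cursor=6

Answer: ROPBZB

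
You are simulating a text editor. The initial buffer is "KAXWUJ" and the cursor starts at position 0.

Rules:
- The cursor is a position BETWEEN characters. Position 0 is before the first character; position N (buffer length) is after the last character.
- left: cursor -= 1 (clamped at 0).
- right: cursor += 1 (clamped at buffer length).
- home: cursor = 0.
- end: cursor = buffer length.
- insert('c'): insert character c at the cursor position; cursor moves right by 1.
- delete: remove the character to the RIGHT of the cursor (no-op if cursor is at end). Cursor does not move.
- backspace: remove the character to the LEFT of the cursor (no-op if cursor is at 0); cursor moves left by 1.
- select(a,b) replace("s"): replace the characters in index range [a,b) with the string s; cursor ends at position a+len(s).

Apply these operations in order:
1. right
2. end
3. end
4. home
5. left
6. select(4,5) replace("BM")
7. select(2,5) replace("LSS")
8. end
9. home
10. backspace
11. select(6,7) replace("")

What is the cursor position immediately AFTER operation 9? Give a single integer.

After op 1 (right): buf='KAXWUJ' cursor=1
After op 2 (end): buf='KAXWUJ' cursor=6
After op 3 (end): buf='KAXWUJ' cursor=6
After op 4 (home): buf='KAXWUJ' cursor=0
After op 5 (left): buf='KAXWUJ' cursor=0
After op 6 (select(4,5) replace("BM")): buf='KAXWBMJ' cursor=6
After op 7 (select(2,5) replace("LSS")): buf='KALSSMJ' cursor=5
After op 8 (end): buf='KALSSMJ' cursor=7
After op 9 (home): buf='KALSSMJ' cursor=0

Answer: 0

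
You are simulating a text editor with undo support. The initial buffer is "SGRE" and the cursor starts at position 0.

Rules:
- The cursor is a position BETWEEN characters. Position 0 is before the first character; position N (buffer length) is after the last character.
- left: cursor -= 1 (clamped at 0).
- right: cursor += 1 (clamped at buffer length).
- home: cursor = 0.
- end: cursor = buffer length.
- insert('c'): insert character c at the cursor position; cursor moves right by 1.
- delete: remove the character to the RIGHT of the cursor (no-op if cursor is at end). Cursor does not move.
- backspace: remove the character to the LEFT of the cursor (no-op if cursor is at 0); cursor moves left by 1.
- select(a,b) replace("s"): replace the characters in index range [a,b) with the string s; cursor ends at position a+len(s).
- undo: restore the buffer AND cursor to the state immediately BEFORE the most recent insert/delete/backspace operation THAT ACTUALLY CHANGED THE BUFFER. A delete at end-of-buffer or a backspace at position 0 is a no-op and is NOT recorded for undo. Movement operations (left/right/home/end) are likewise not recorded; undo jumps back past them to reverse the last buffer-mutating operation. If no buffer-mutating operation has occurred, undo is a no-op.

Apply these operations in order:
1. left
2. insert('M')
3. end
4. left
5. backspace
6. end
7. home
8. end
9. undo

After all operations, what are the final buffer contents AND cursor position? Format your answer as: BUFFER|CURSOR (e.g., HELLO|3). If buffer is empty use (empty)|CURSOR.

Answer: MSGRE|4

Derivation:
After op 1 (left): buf='SGRE' cursor=0
After op 2 (insert('M')): buf='MSGRE' cursor=1
After op 3 (end): buf='MSGRE' cursor=5
After op 4 (left): buf='MSGRE' cursor=4
After op 5 (backspace): buf='MSGE' cursor=3
After op 6 (end): buf='MSGE' cursor=4
After op 7 (home): buf='MSGE' cursor=0
After op 8 (end): buf='MSGE' cursor=4
After op 9 (undo): buf='MSGRE' cursor=4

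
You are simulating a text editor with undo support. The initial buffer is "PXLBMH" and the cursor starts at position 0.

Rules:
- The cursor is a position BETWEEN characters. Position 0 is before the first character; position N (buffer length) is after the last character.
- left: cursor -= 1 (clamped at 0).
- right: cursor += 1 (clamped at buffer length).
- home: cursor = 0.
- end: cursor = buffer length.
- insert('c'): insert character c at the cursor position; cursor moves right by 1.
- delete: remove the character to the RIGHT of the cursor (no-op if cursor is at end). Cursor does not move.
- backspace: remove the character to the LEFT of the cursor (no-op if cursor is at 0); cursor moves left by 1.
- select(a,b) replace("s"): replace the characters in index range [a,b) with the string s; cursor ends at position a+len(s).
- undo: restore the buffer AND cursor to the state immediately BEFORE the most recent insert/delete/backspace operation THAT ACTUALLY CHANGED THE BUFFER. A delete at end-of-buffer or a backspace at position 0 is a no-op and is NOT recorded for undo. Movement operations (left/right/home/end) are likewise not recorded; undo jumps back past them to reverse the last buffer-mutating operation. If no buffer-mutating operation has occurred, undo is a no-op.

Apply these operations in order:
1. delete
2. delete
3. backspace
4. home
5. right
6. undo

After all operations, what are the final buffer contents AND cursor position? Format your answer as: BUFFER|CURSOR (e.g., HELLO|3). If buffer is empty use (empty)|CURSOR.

After op 1 (delete): buf='XLBMH' cursor=0
After op 2 (delete): buf='LBMH' cursor=0
After op 3 (backspace): buf='LBMH' cursor=0
After op 4 (home): buf='LBMH' cursor=0
After op 5 (right): buf='LBMH' cursor=1
After op 6 (undo): buf='XLBMH' cursor=0

Answer: XLBMH|0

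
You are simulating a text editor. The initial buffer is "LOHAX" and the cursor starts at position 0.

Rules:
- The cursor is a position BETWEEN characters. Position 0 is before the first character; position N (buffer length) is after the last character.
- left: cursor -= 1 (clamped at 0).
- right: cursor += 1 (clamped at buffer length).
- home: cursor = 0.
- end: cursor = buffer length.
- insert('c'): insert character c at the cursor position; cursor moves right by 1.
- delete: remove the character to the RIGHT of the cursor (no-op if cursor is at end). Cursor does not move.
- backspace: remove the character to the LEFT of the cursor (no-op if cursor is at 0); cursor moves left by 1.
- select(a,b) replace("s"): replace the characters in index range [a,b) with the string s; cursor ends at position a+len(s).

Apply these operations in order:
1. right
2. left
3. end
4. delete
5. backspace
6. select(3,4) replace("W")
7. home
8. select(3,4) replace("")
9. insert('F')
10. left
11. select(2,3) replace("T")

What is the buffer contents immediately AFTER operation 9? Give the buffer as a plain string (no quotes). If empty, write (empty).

Answer: LOHF

Derivation:
After op 1 (right): buf='LOHAX' cursor=1
After op 2 (left): buf='LOHAX' cursor=0
After op 3 (end): buf='LOHAX' cursor=5
After op 4 (delete): buf='LOHAX' cursor=5
After op 5 (backspace): buf='LOHA' cursor=4
After op 6 (select(3,4) replace("W")): buf='LOHW' cursor=4
After op 7 (home): buf='LOHW' cursor=0
After op 8 (select(3,4) replace("")): buf='LOH' cursor=3
After op 9 (insert('F')): buf='LOHF' cursor=4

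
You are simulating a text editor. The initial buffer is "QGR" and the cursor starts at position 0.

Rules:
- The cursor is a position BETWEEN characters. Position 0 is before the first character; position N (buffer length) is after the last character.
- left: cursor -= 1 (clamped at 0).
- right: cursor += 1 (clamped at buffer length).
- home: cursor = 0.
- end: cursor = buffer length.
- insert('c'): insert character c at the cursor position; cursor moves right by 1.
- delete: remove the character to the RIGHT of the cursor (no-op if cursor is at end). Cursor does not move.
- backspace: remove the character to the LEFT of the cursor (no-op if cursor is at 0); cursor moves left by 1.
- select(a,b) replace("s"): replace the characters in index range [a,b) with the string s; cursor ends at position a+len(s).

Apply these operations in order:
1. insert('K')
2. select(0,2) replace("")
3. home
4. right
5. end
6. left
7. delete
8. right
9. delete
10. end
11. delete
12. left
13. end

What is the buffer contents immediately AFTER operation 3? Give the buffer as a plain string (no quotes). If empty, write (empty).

Answer: GR

Derivation:
After op 1 (insert('K')): buf='KQGR' cursor=1
After op 2 (select(0,2) replace("")): buf='GR' cursor=0
After op 3 (home): buf='GR' cursor=0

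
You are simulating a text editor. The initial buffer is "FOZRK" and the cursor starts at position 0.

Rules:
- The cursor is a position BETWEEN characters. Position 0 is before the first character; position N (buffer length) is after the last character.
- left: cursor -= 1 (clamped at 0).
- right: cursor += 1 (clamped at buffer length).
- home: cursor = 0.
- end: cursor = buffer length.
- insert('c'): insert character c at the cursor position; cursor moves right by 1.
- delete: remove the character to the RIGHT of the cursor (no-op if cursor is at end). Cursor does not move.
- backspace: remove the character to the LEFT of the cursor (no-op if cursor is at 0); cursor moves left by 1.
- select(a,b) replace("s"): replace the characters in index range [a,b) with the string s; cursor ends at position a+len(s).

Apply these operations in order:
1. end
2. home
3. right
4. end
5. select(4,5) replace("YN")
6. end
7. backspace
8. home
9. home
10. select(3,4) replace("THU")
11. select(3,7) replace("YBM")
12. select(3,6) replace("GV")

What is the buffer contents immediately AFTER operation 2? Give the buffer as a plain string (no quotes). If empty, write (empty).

Answer: FOZRK

Derivation:
After op 1 (end): buf='FOZRK' cursor=5
After op 2 (home): buf='FOZRK' cursor=0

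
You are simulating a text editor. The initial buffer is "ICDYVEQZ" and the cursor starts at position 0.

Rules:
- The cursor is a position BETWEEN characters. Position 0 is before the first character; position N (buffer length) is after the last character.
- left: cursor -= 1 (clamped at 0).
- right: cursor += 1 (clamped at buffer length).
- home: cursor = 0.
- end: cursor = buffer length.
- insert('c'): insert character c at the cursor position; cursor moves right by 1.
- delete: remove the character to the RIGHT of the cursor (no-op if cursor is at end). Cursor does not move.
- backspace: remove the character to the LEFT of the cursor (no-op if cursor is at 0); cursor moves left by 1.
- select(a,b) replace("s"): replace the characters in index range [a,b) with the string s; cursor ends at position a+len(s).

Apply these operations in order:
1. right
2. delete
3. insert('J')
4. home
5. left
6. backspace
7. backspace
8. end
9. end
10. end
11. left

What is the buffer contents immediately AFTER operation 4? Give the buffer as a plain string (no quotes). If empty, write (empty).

After op 1 (right): buf='ICDYVEQZ' cursor=1
After op 2 (delete): buf='IDYVEQZ' cursor=1
After op 3 (insert('J')): buf='IJDYVEQZ' cursor=2
After op 4 (home): buf='IJDYVEQZ' cursor=0

Answer: IJDYVEQZ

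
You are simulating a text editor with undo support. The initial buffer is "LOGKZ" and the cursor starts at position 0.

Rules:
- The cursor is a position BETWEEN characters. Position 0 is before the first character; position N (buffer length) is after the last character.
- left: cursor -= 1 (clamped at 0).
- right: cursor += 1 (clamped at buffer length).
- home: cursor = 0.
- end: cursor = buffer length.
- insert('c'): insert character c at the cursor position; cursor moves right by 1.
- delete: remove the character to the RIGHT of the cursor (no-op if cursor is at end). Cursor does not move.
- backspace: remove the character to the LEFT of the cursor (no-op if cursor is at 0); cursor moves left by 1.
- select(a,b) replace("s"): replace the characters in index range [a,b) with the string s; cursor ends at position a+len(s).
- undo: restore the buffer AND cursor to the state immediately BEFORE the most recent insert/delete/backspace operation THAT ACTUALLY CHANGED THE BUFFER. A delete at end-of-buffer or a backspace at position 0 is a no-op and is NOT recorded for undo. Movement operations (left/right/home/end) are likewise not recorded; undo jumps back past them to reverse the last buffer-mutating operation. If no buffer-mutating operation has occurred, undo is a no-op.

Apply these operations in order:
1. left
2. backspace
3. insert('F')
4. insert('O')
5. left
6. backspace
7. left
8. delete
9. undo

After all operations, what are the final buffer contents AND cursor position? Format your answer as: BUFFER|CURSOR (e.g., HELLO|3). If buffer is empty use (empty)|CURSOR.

Answer: OLOGKZ|0

Derivation:
After op 1 (left): buf='LOGKZ' cursor=0
After op 2 (backspace): buf='LOGKZ' cursor=0
After op 3 (insert('F')): buf='FLOGKZ' cursor=1
After op 4 (insert('O')): buf='FOLOGKZ' cursor=2
After op 5 (left): buf='FOLOGKZ' cursor=1
After op 6 (backspace): buf='OLOGKZ' cursor=0
After op 7 (left): buf='OLOGKZ' cursor=0
After op 8 (delete): buf='LOGKZ' cursor=0
After op 9 (undo): buf='OLOGKZ' cursor=0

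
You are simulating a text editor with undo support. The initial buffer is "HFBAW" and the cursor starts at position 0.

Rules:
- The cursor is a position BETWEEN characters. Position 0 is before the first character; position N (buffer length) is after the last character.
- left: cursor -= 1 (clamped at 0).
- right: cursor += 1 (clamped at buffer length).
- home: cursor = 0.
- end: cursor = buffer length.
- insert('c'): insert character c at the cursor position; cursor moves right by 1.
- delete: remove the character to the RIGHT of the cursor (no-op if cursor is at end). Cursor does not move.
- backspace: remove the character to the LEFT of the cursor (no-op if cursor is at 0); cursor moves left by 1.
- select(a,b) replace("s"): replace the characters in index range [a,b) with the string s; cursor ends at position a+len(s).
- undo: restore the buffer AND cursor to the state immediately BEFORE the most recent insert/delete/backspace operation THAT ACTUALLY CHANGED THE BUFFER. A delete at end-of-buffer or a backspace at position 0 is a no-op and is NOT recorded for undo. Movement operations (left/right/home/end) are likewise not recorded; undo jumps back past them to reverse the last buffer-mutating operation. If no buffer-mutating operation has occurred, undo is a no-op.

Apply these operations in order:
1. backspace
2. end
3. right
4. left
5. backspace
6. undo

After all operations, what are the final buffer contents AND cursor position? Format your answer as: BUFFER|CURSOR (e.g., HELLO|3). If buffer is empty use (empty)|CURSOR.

After op 1 (backspace): buf='HFBAW' cursor=0
After op 2 (end): buf='HFBAW' cursor=5
After op 3 (right): buf='HFBAW' cursor=5
After op 4 (left): buf='HFBAW' cursor=4
After op 5 (backspace): buf='HFBW' cursor=3
After op 6 (undo): buf='HFBAW' cursor=4

Answer: HFBAW|4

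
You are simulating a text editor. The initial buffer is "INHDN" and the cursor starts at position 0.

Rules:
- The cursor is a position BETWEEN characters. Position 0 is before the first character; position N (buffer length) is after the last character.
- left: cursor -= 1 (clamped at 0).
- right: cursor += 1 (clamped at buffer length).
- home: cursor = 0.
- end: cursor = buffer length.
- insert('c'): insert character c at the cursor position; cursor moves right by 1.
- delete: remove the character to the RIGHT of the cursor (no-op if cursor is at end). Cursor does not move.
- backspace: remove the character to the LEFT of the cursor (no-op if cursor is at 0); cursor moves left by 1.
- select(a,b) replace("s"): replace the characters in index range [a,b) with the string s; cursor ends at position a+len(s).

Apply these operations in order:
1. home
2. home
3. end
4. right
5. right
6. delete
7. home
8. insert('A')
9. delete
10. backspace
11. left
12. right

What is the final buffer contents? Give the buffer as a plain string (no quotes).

Answer: NHDN

Derivation:
After op 1 (home): buf='INHDN' cursor=0
After op 2 (home): buf='INHDN' cursor=0
After op 3 (end): buf='INHDN' cursor=5
After op 4 (right): buf='INHDN' cursor=5
After op 5 (right): buf='INHDN' cursor=5
After op 6 (delete): buf='INHDN' cursor=5
After op 7 (home): buf='INHDN' cursor=0
After op 8 (insert('A')): buf='AINHDN' cursor=1
After op 9 (delete): buf='ANHDN' cursor=1
After op 10 (backspace): buf='NHDN' cursor=0
After op 11 (left): buf='NHDN' cursor=0
After op 12 (right): buf='NHDN' cursor=1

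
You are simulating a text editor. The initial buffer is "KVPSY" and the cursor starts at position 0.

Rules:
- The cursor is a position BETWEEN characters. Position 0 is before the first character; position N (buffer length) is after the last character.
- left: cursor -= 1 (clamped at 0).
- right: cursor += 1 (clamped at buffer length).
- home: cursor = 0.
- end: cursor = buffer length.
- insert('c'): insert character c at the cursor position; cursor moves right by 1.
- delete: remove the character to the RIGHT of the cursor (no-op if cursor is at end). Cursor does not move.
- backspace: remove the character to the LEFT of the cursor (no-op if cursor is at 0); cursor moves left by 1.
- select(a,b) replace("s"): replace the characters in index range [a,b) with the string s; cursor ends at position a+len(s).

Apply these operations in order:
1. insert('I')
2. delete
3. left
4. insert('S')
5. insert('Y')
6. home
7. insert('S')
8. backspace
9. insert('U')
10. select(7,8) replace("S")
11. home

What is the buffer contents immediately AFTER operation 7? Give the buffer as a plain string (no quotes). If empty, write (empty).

Answer: SSYIVPSY

Derivation:
After op 1 (insert('I')): buf='IKVPSY' cursor=1
After op 2 (delete): buf='IVPSY' cursor=1
After op 3 (left): buf='IVPSY' cursor=0
After op 4 (insert('S')): buf='SIVPSY' cursor=1
After op 5 (insert('Y')): buf='SYIVPSY' cursor=2
After op 6 (home): buf='SYIVPSY' cursor=0
After op 7 (insert('S')): buf='SSYIVPSY' cursor=1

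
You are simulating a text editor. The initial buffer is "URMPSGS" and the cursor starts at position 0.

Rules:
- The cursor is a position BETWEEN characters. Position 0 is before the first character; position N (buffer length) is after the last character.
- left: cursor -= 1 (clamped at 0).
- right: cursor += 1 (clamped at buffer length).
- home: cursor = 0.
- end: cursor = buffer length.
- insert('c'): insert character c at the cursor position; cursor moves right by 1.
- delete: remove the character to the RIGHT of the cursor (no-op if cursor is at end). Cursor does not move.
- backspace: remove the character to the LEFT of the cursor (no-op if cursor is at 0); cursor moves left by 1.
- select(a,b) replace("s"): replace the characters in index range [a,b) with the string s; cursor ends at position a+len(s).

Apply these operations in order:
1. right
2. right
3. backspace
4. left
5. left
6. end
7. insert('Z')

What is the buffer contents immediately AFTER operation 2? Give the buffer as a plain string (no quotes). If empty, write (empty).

After op 1 (right): buf='URMPSGS' cursor=1
After op 2 (right): buf='URMPSGS' cursor=2

Answer: URMPSGS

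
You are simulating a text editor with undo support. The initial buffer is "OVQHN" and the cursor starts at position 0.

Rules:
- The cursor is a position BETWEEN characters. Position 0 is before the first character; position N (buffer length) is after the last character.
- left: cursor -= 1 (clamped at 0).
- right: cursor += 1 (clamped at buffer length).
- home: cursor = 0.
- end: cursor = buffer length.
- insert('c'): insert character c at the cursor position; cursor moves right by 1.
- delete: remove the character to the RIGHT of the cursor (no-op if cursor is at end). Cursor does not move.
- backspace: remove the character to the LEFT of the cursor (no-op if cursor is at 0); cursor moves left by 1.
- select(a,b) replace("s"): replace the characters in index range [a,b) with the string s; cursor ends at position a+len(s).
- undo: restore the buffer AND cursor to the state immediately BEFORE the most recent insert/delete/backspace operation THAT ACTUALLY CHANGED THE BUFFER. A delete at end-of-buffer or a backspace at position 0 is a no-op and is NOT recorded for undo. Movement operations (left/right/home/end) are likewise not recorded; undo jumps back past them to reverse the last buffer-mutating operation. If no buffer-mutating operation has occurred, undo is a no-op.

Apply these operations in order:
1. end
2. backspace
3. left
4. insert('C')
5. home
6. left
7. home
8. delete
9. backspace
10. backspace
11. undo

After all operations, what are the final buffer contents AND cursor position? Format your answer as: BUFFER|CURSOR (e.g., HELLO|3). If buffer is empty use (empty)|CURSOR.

Answer: OVQCH|0

Derivation:
After op 1 (end): buf='OVQHN' cursor=5
After op 2 (backspace): buf='OVQH' cursor=4
After op 3 (left): buf='OVQH' cursor=3
After op 4 (insert('C')): buf='OVQCH' cursor=4
After op 5 (home): buf='OVQCH' cursor=0
After op 6 (left): buf='OVQCH' cursor=0
After op 7 (home): buf='OVQCH' cursor=0
After op 8 (delete): buf='VQCH' cursor=0
After op 9 (backspace): buf='VQCH' cursor=0
After op 10 (backspace): buf='VQCH' cursor=0
After op 11 (undo): buf='OVQCH' cursor=0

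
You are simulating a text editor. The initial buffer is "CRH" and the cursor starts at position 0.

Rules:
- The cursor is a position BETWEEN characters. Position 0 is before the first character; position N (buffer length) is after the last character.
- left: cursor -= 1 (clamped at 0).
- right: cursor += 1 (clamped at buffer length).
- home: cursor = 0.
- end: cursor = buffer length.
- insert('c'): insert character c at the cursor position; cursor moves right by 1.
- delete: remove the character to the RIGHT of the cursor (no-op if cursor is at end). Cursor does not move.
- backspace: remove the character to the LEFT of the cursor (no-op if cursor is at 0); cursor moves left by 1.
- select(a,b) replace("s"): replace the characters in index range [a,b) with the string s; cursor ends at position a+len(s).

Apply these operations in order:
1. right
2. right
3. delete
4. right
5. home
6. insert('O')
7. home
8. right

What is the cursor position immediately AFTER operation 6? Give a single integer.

After op 1 (right): buf='CRH' cursor=1
After op 2 (right): buf='CRH' cursor=2
After op 3 (delete): buf='CR' cursor=2
After op 4 (right): buf='CR' cursor=2
After op 5 (home): buf='CR' cursor=0
After op 6 (insert('O')): buf='OCR' cursor=1

Answer: 1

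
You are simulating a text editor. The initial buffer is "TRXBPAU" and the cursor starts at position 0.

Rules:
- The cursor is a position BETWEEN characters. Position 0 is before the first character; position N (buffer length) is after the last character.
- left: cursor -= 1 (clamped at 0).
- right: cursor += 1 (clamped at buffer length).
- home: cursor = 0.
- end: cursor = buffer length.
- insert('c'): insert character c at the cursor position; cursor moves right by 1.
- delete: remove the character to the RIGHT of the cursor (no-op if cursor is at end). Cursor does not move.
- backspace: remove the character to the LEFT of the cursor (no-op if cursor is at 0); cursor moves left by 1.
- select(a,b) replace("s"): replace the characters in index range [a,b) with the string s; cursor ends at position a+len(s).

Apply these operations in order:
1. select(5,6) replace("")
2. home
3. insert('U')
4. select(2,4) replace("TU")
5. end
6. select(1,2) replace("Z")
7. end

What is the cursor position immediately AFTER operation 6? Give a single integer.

Answer: 2

Derivation:
After op 1 (select(5,6) replace("")): buf='TRXBPU' cursor=5
After op 2 (home): buf='TRXBPU' cursor=0
After op 3 (insert('U')): buf='UTRXBPU' cursor=1
After op 4 (select(2,4) replace("TU")): buf='UTTUBPU' cursor=4
After op 5 (end): buf='UTTUBPU' cursor=7
After op 6 (select(1,2) replace("Z")): buf='UZTUBPU' cursor=2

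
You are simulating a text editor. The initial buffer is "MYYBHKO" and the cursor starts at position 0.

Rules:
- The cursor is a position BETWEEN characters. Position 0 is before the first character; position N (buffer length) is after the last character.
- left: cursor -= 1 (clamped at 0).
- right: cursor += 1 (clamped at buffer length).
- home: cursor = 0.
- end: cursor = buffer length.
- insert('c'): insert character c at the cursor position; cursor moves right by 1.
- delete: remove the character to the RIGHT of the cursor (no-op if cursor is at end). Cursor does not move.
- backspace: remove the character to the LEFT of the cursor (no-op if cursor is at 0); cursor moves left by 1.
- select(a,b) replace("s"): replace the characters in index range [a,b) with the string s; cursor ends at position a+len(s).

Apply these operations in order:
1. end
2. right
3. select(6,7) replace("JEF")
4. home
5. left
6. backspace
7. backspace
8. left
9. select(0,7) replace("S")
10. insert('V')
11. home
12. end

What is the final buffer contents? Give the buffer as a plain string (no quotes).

Answer: SVEF

Derivation:
After op 1 (end): buf='MYYBHKO' cursor=7
After op 2 (right): buf='MYYBHKO' cursor=7
After op 3 (select(6,7) replace("JEF")): buf='MYYBHKJEF' cursor=9
After op 4 (home): buf='MYYBHKJEF' cursor=0
After op 5 (left): buf='MYYBHKJEF' cursor=0
After op 6 (backspace): buf='MYYBHKJEF' cursor=0
After op 7 (backspace): buf='MYYBHKJEF' cursor=0
After op 8 (left): buf='MYYBHKJEF' cursor=0
After op 9 (select(0,7) replace("S")): buf='SEF' cursor=1
After op 10 (insert('V')): buf='SVEF' cursor=2
After op 11 (home): buf='SVEF' cursor=0
After op 12 (end): buf='SVEF' cursor=4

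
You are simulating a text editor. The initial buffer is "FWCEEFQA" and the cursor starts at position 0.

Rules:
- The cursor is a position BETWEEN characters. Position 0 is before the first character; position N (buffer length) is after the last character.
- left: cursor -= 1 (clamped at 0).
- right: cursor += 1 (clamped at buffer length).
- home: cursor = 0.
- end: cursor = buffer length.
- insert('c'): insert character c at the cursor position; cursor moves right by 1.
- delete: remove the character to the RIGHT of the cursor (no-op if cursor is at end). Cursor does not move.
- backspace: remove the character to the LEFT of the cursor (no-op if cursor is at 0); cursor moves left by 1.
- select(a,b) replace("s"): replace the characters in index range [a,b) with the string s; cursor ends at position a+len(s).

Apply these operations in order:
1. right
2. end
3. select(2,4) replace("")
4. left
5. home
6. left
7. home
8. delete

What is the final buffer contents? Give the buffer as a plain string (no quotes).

Answer: WEFQA

Derivation:
After op 1 (right): buf='FWCEEFQA' cursor=1
After op 2 (end): buf='FWCEEFQA' cursor=8
After op 3 (select(2,4) replace("")): buf='FWEFQA' cursor=2
After op 4 (left): buf='FWEFQA' cursor=1
After op 5 (home): buf='FWEFQA' cursor=0
After op 6 (left): buf='FWEFQA' cursor=0
After op 7 (home): buf='FWEFQA' cursor=0
After op 8 (delete): buf='WEFQA' cursor=0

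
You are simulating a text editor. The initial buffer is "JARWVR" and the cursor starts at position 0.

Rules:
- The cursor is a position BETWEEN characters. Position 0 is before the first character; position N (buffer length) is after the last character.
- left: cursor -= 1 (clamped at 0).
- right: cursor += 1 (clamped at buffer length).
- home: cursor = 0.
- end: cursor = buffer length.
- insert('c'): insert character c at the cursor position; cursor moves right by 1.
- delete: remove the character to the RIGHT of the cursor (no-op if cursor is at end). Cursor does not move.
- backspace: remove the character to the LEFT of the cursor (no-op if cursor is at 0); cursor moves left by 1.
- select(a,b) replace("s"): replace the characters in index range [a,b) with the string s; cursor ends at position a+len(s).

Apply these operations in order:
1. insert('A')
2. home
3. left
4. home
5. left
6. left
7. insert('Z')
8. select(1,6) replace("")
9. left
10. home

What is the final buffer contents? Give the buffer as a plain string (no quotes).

Answer: ZVR

Derivation:
After op 1 (insert('A')): buf='AJARWVR' cursor=1
After op 2 (home): buf='AJARWVR' cursor=0
After op 3 (left): buf='AJARWVR' cursor=0
After op 4 (home): buf='AJARWVR' cursor=0
After op 5 (left): buf='AJARWVR' cursor=0
After op 6 (left): buf='AJARWVR' cursor=0
After op 7 (insert('Z')): buf='ZAJARWVR' cursor=1
After op 8 (select(1,6) replace("")): buf='ZVR' cursor=1
After op 9 (left): buf='ZVR' cursor=0
After op 10 (home): buf='ZVR' cursor=0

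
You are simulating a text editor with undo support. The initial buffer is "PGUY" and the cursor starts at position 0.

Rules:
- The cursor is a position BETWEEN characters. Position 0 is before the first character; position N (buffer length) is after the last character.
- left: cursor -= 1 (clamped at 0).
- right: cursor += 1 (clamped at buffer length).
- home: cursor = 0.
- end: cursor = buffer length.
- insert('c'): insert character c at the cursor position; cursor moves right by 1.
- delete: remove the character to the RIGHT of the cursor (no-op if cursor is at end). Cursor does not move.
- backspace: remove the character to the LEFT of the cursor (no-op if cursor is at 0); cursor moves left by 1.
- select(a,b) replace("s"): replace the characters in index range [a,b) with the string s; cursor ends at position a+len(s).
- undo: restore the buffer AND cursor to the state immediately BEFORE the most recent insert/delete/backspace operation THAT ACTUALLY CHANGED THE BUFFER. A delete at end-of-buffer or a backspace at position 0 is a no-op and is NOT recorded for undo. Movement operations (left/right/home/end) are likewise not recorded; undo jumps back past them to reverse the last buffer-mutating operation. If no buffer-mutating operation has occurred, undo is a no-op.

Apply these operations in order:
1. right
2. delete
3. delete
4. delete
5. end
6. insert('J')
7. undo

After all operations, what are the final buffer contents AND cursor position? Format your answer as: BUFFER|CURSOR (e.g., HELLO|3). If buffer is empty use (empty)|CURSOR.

After op 1 (right): buf='PGUY' cursor=1
After op 2 (delete): buf='PUY' cursor=1
After op 3 (delete): buf='PY' cursor=1
After op 4 (delete): buf='P' cursor=1
After op 5 (end): buf='P' cursor=1
After op 6 (insert('J')): buf='PJ' cursor=2
After op 7 (undo): buf='P' cursor=1

Answer: P|1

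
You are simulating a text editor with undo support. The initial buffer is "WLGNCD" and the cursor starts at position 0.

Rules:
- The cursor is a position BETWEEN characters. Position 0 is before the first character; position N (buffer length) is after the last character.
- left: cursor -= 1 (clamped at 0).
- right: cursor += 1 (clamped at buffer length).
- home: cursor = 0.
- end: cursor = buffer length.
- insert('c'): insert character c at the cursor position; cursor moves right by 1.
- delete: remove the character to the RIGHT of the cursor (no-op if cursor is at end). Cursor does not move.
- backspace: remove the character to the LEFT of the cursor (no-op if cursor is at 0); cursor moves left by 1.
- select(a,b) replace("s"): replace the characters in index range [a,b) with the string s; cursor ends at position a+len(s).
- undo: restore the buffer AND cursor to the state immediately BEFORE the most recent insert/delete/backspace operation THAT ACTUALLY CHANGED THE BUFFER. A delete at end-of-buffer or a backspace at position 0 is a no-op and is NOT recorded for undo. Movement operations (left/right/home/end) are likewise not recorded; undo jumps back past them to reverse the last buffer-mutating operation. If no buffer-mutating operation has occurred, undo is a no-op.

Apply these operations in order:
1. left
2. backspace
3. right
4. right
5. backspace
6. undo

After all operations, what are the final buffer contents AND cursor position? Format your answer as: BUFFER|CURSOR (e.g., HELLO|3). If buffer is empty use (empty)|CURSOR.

After op 1 (left): buf='WLGNCD' cursor=0
After op 2 (backspace): buf='WLGNCD' cursor=0
After op 3 (right): buf='WLGNCD' cursor=1
After op 4 (right): buf='WLGNCD' cursor=2
After op 5 (backspace): buf='WGNCD' cursor=1
After op 6 (undo): buf='WLGNCD' cursor=2

Answer: WLGNCD|2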